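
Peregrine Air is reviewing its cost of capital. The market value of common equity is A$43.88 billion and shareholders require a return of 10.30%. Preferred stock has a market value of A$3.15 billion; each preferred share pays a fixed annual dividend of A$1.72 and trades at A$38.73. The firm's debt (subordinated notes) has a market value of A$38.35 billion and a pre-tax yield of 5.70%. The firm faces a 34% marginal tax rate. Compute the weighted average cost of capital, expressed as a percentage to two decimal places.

7.15%

Cost of preferred: Rp = 1.72 / 38.73 = 4.4410%.
Total capital V = 43.88 + 3.15 + 38.35 = 85.38.
Equity: weight = 43.88/85.38 = 0.5139; cost = 10.3%.
Preferred: weight = 3.15/85.38 = 0.0369; cost = 4.441%.
Subordinated notes: weight = 38.35/85.38 = 0.4492; after-tax cost = 5.7% × (1 − 34%) = 3.7620%.
WACC = 0.5139 × 10.3000% + 0.0369 × 4.4410% + 0.4492 × 3.7620% = 7.1472%.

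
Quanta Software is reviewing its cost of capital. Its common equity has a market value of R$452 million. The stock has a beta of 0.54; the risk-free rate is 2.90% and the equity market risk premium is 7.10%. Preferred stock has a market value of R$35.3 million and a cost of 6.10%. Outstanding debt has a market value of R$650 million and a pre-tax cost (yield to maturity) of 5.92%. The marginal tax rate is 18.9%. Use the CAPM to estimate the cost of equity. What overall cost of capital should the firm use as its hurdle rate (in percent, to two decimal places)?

Cost of equity via CAPM: Re = 2.9% + 0.54 × 7.1% = 6.7340%.
Total capital V = 452 + 35.3 + 650 = 1137.3.
Equity: weight = 452/1137.3 = 0.3974; cost = 6.734%.
Preferred: weight = 35.3/1137.3 = 0.0310; cost = 6.1%.
Debt: weight = 650/1137.3 = 0.5715; after-tax cost = 5.92% × (1 − 18.9%) = 4.8011%.
WACC = 0.3974 × 6.7340% + 0.0310 × 6.1000% + 0.5715 × 4.8011% = 5.6096%.

5.61%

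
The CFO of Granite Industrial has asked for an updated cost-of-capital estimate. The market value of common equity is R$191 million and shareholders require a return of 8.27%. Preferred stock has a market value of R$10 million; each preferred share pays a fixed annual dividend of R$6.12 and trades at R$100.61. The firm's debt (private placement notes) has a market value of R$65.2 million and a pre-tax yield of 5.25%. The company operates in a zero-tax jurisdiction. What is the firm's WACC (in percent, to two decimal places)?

Cost of preferred: Rp = 6.12 / 100.61 = 6.0829%.
Total capital V = 191 + 10 + 65.2 = 266.2.
Equity: weight = 191/266.2 = 0.7175; cost = 8.27%.
Preferred: weight = 10/266.2 = 0.0376; cost = 6.0829%.
Private placement notes: weight = 65.2/266.2 = 0.2449; after-tax cost = 5.25% × (1 − 0%) = 5.2500%.
WACC = 0.7175 × 8.2700% + 0.0376 × 6.0829% + 0.2449 × 5.2500% = 7.4482%.

7.45%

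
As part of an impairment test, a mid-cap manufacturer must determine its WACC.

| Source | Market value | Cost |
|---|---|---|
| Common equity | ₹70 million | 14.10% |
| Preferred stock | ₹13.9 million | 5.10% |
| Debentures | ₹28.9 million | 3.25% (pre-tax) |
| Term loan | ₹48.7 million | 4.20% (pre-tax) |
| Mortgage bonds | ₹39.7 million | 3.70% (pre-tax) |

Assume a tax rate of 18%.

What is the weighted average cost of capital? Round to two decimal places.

7.07%

Total capital V = 70 + 13.9 + 28.9 + 48.7 + 39.7 = 201.2.
Equity: weight = 70/201.2 = 0.3479; cost = 14.1%.
Preferred: weight = 13.9/201.2 = 0.0691; cost = 5.1%.
Debentures: weight = 28.9/201.2 = 0.1436; after-tax cost = 3.25% × (1 − 18%) = 2.6650%.
Term loan: weight = 48.7/201.2 = 0.2420; after-tax cost = 4.2% × (1 − 18%) = 3.4440%.
Mortgage bonds: weight = 39.7/201.2 = 0.1973; after-tax cost = 3.7% × (1 − 18%) = 3.0340%.
WACC = 0.3479 × 14.1000% + 0.0691 × 5.1000% + 0.1436 × 2.6650% + 0.2420 × 3.4440% + 0.1973 × 3.0340% = 7.0730%.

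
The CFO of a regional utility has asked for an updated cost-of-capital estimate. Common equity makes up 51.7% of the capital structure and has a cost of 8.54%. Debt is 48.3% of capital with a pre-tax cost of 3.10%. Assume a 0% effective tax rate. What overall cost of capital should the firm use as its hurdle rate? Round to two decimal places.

After-tax cost of debt = 3.1% × (1 − 0%) = 3.1000%.
WACC = 0.517 × 8.5400% + 0.483 × 3.1000% = 5.9125%.

5.91%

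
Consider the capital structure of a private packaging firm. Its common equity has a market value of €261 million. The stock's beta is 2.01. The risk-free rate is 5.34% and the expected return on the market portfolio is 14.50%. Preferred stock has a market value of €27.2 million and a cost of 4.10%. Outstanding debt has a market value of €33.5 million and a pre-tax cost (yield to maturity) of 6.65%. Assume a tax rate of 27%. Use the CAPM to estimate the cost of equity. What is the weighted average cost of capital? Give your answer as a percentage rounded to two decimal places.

Market risk premium = 14.5% − 5.34% = 9.16%.
Cost of equity via CAPM: Re = 5.34% + 2.01 × 9.16% = 23.7516%.
Total capital V = 261 + 27.2 + 33.5 = 321.7.
Equity: weight = 261/321.7 = 0.8113; cost = 23.7516%.
Preferred: weight = 27.2/321.7 = 0.0846; cost = 4.1%.
Debt: weight = 33.5/321.7 = 0.1041; after-tax cost = 6.65% × (1 − 27%) = 4.8545%.
WACC = 0.8113 × 23.7516% + 0.0846 × 4.1000% + 0.1041 × 4.8545% = 20.1222%.

20.12%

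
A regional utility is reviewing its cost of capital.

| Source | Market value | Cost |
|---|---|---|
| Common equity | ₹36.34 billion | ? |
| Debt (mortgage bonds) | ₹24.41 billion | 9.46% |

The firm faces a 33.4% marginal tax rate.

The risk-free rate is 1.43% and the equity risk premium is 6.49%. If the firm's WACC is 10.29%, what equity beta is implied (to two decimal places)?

Total capital V = 36.34 + 24.41 = 60.75.
Equity weight = 36.34/60.75 = 0.5982.
Mortgage bonds weight = 24.41/60.75 = 0.4018.
Debt contribution = 0.4018 × 9.46% × (1 − 33.4%) = 2.5316%.
Required equity contribution = 10.29% − 2.5316% = 7.7584%  ⇒  Re = 12.9699%.
CAPM: 12.9699% = 1.43% + β × 6.49%  ⇒  β = 1.7781.

1.78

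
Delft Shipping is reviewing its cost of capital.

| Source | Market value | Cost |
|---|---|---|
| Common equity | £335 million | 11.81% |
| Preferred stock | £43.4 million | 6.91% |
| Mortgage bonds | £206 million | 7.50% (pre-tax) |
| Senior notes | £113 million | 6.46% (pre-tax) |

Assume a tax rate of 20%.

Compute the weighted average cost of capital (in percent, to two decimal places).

8.71%

Total capital V = 335 + 43.4 + 206 + 113 = 697.4.
Equity: weight = 335/697.4 = 0.4804; cost = 11.81%.
Preferred: weight = 43.4/697.4 = 0.0622; cost = 6.91%.
Mortgage bonds: weight = 206/697.4 = 0.2954; after-tax cost = 7.5% × (1 − 20%) = 6.0000%.
Senior notes: weight = 113/697.4 = 0.1620; after-tax cost = 6.46% × (1 − 20%) = 5.1680%.
WACC = 0.4804 × 11.8100% + 0.0622 × 6.9100% + 0.2954 × 6.0000% + 0.1620 × 5.1680% = 8.7127%.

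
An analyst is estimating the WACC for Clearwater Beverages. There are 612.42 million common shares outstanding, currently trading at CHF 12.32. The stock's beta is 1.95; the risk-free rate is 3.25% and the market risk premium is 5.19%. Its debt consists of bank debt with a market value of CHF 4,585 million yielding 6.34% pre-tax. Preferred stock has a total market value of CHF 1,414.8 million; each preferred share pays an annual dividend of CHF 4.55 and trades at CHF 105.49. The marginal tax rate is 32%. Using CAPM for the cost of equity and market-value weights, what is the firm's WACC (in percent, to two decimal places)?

Cost of equity via CAPM: Re = 3.25% + 1.95 × 5.19% = 13.3705%.
Cost of preferred: Rp = 4.55 / 105.49 = 4.3132%.
Market value of equity E = 12.32 × 612.42m = 7545.0144m.
Total capital V = 7545.0144 + 1414.8 + 4585 = 13544.8144.
Equity: weight = 7545.0144/13544.8144 = 0.5570; cost = 13.3705%.
Preferred: weight = 1414.8/13544.8144 = 0.1045; cost = 4.3132%.
Bank debt: weight = 4585/13544.8144 = 0.3385; after-tax cost = 6.34% × (1 − 32%) = 4.3112%.
WACC = 0.5570 × 13.3705% + 0.1045 × 4.3132% + 0.3385 × 4.3112% = 9.3578%.

9.36%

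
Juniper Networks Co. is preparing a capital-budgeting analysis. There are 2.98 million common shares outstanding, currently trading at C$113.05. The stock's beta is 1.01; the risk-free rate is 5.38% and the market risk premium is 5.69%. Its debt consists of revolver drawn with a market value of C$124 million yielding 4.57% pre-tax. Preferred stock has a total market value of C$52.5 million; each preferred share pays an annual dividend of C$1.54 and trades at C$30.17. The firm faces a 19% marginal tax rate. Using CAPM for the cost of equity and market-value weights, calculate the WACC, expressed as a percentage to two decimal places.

Cost of equity via CAPM: Re = 5.38% + 1.01 × 5.69% = 11.1269%.
Cost of preferred: Rp = 1.54 / 30.17 = 5.1044%.
Market value of equity E = 113.05 × 2.98m = 336.889m.
Total capital V = 336.889 + 52.5 + 124 = 513.389.
Equity: weight = 336.889/513.389 = 0.6562; cost = 11.1269%.
Preferred: weight = 52.5/513.389 = 0.1023; cost = 5.1044%.
Revolver drawn: weight = 124/513.389 = 0.2415; after-tax cost = 4.57% × (1 − 19%) = 3.7017%.
WACC = 0.6562 × 11.1269% + 0.1023 × 5.1044% + 0.2415 × 3.7017% = 8.7176%.

8.72%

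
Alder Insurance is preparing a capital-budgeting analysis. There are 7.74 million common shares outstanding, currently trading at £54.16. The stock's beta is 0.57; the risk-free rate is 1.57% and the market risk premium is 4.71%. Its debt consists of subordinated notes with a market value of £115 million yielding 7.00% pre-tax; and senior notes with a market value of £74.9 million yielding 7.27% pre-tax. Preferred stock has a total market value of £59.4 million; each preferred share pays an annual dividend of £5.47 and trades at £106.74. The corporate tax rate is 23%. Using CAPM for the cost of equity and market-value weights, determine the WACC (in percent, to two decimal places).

Cost of equity via CAPM: Re = 1.57% + 0.57 × 4.71% = 4.2547%.
Cost of preferred: Rp = 5.47 / 106.74 = 5.1246%.
Market value of equity E = 54.16 × 7.74m = 419.1984m.
Total capital V = 419.1984 + 59.4 + 115 + 74.9 = 668.4984.
Equity: weight = 419.1984/668.4984 = 0.6271; cost = 4.2547%.
Preferred: weight = 59.4/668.4984 = 0.0889; cost = 5.1246%.
Subordinated notes: weight = 115/668.4984 = 0.1720; after-tax cost = 7% × (1 − 23%) = 5.3900%.
Senior notes: weight = 74.9/668.4984 = 0.1120; after-tax cost = 7.27% × (1 − 23%) = 5.5979%.
WACC = 0.6271 × 4.2547% + 0.0889 × 5.1246% + 0.1720 × 5.3900% + 0.1120 × 5.5979% = 4.6778%.

4.68%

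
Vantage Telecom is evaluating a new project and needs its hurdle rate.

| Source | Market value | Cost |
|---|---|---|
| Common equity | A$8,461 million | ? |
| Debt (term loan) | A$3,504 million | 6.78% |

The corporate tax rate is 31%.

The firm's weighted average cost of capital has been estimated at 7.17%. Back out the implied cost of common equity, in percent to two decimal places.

8.20%

Total capital V = 8461 + 3504 = 11965.
Equity weight = 8461/11965 = 0.7071.
Term loan weight = 3504/11965 = 0.2929.
Debt contribution = 0.2929 × 6.78% × (1 − 31%) = 1.3700%.
Required equity contribution = 7.17% − 1.3700% = 5.8000%.
Re = 5.8000% / 0.7071 = 8.2019%.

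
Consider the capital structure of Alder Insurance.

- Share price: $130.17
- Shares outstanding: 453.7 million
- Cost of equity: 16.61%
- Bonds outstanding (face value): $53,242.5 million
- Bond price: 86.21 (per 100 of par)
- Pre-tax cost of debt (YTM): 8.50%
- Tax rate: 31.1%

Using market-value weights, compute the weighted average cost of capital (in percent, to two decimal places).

Market value of equity E = 130.17 × 453.7m = 59058.129m. Market value of debt D = 53242.5m × 86.21/100 = 45900.35925m.
Total capital V = 59058.129 + 45900.35925 = 104958.48825.
Equity: weight = 59058.129/104958.48825 = 0.5627; cost = 16.61%.
Bonds outstanding: weight = 45900.35925/104958.48825 = 0.4373; after-tax cost = 8.5% × (1 − 31.1%) = 5.8565%.
WACC = 0.5627 × 16.6100% + 0.4373 × 5.8565% = 11.9073%.

11.91%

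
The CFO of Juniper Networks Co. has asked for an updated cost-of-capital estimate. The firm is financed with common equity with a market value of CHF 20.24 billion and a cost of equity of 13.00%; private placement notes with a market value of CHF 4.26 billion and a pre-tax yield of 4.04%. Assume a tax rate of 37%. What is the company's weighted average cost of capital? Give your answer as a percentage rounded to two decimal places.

11.18%

Total capital V = 20.24 + 4.26 = 24.5.
Equity: weight = 20.24/24.5 = 0.8261; cost = 13%.
Private placement notes: weight = 4.26/24.5 = 0.1739; after-tax cost = 4.04% × (1 − 37%) = 2.5452%.
WACC = 0.8261 × 13.0000% + 0.1739 × 2.5452% = 11.1821%.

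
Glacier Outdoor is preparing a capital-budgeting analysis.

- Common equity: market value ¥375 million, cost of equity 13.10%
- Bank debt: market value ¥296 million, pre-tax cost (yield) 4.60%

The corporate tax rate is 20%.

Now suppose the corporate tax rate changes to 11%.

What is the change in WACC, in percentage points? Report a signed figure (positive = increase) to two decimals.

Current WACC:
Total capital V = 375 + 296 = 671.
Equity: weight = 375/671 = 0.5589; cost = 13.1%.
Bank debt: weight = 296/671 = 0.4411; after-tax cost = 4.6% × (1 − 20%) = 3.6800%.
WACC = 0.5589 × 13.1000% + 0.4411 × 3.6800% = 8.9445%.
After the change:
Total capital V = 375 + 296 = 671.
Equity: weight = 375/671 = 0.5589; cost = 13.1%.
Bank debt: weight = 296/671 = 0.4411; after-tax cost = 4.6% × (1 − 11%) = 4.0940%.
WACC = 0.5589 × 13.1000% + 0.4411 × 4.0940% = 9.1272%.
Change in WACC = 9.1272% − 8.9445% = 0.1826 pp.

+0.18 pp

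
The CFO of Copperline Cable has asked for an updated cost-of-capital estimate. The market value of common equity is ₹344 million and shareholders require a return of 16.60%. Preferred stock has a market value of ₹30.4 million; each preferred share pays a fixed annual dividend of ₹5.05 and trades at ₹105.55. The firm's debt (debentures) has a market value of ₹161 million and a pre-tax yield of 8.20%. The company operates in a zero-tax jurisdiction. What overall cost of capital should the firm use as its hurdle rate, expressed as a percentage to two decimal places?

13.40%

Cost of preferred: Rp = 5.05 / 105.55 = 4.7845%.
Total capital V = 344 + 30.4 + 161 = 535.4.
Equity: weight = 344/535.4 = 0.6425; cost = 16.6%.
Preferred: weight = 30.4/535.4 = 0.0568; cost = 4.7845%.
Debentures: weight = 161/535.4 = 0.3007; after-tax cost = 8.2% × (1 − 0%) = 8.2000%.
WACC = 0.6425 × 16.6000% + 0.0568 × 4.7845% + 0.3007 × 8.2000% = 13.4032%.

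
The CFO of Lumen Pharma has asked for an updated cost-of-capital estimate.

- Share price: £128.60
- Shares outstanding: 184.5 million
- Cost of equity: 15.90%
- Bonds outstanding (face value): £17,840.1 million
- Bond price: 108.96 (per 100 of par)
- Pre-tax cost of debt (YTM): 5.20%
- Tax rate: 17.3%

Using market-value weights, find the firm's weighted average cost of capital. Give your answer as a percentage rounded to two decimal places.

Market value of equity E = 128.6 × 184.5m = 23726.7m. Market value of debt D = 17840.1m × 108.96/100 = 19438.57296m.
Total capital V = 23726.7 + 19438.57296 = 43165.27296.
Equity: weight = 23726.7/43165.27296 = 0.5497; cost = 15.9%.
Bonds outstanding: weight = 19438.57296/43165.27296 = 0.4503; after-tax cost = 5.2% × (1 − 17.3%) = 4.3004%.
WACC = 0.5497 × 15.9000% + 0.4503 × 4.3004% = 10.6764%.

10.68%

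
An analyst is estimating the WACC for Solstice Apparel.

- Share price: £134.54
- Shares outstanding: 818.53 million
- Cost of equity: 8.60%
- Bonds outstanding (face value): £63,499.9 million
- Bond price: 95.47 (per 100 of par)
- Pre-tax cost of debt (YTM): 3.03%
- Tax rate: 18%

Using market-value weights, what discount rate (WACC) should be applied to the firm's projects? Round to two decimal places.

6.43%

Market value of equity E = 134.54 × 818.53m = 110125.0262m. Market value of debt D = 63499.9m × 95.47/100 = 60623.35453m.
Total capital V = 110125.0262 + 60623.35453 = 170748.38073.
Equity: weight = 110125.0262/170748.38073 = 0.6450; cost = 8.6%.
Bonds outstanding: weight = 60623.35453/170748.38073 = 0.3550; after-tax cost = 3.03% × (1 − 18%) = 2.4846%.
WACC = 0.6450 × 8.6000% + 0.3550 × 2.4846% = 6.4288%.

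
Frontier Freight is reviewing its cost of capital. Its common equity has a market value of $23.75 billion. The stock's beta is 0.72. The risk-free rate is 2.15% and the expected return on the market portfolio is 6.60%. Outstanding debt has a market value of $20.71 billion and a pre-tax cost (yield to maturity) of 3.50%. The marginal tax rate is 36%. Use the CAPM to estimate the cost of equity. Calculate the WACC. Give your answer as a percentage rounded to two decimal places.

Market risk premium = 6.6% − 2.15% = 4.45%.
Cost of equity via CAPM: Re = 2.15% + 0.72 × 4.45% = 5.3540%.
Total capital V = 23.75 + 20.71 = 44.46.
Equity: weight = 23.75/44.46 = 0.5342; cost = 5.354%.
Debt: weight = 20.71/44.46 = 0.4658; after-tax cost = 3.5% × (1 − 36%) = 2.2400%.
WACC = 0.5342 × 5.3540% + 0.4658 × 2.2400% = 3.9035%.

3.90%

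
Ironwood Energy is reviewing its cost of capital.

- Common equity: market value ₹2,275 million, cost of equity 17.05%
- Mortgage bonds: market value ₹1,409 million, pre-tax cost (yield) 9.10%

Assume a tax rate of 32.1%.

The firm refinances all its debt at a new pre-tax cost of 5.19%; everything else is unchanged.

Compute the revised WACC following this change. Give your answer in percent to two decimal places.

11.88%

After the change:
Total capital V = 2275 + 1409 = 3684.
Equity: weight = 2275/3684 = 0.6175; cost = 17.05%.
Mortgage bonds: weight = 1409/3684 = 0.3825; after-tax cost = 5.19% × (1 − 32.1%) = 3.5240%.
WACC = 0.6175 × 17.0500% + 0.3825 × 3.5240% = 11.8768%.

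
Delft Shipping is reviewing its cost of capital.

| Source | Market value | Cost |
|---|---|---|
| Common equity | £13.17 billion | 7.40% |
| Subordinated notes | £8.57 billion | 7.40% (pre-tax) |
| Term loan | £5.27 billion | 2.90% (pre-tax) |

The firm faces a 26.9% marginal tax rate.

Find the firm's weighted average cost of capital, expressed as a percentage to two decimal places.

Total capital V = 13.17 + 8.57 + 5.27 = 27.01.
Equity: weight = 13.17/27.01 = 0.4876; cost = 7.4%.
Subordinated notes: weight = 8.57/27.01 = 0.3173; after-tax cost = 7.4% × (1 − 26.9%) = 5.4094%.
Term loan: weight = 5.27/27.01 = 0.1951; after-tax cost = 2.9% × (1 − 26.9%) = 2.1199%.
WACC = 0.4876 × 7.4000% + 0.3173 × 5.4094% + 0.1951 × 2.1199% = 5.7382%.

5.74%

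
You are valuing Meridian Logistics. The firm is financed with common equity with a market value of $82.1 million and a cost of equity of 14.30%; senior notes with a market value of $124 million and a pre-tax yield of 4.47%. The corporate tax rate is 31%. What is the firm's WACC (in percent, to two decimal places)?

7.55%

Total capital V = 82.1 + 124 = 206.1.
Equity: weight = 82.1/206.1 = 0.3984; cost = 14.3%.
Senior notes: weight = 124/206.1 = 0.6016; after-tax cost = 4.47% × (1 − 31%) = 3.0843%.
WACC = 0.3984 × 14.3000% + 0.6016 × 3.0843% = 7.5521%.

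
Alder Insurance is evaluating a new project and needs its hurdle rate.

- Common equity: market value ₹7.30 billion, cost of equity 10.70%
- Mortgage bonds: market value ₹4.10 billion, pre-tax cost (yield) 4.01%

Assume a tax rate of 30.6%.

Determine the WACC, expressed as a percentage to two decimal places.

7.85%

Total capital V = 7.3 + 4.1 = 11.4.
Equity: weight = 7.3/11.4 = 0.6404; cost = 10.7%.
Mortgage bonds: weight = 4.1/11.4 = 0.3596; after-tax cost = 4.01% × (1 − 30.6%) = 2.7829%.
WACC = 0.6404 × 10.7000% + 0.3596 × 2.7829% = 7.8526%.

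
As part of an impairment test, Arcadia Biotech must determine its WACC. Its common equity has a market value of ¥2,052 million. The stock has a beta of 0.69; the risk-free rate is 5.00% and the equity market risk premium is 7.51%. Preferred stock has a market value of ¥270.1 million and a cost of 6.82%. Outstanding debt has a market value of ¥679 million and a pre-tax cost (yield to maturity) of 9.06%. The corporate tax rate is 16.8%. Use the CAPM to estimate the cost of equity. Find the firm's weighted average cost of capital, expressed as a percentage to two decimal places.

Cost of equity via CAPM: Re = 5.0% + 0.69 × 7.51% = 10.1819%.
Total capital V = 2052 + 270.1 + 679 = 3001.1.
Equity: weight = 2052/3001.1 = 0.6837; cost = 10.1819%.
Preferred: weight = 270.1/3001.1 = 0.0900; cost = 6.82%.
Debt: weight = 679/3001.1 = 0.2263; after-tax cost = 9.06% × (1 − 16.8%) = 7.5379%.
WACC = 0.6837 × 10.1819% + 0.0900 × 6.8200% + 0.2263 × 7.5379% = 9.2811%.

9.28%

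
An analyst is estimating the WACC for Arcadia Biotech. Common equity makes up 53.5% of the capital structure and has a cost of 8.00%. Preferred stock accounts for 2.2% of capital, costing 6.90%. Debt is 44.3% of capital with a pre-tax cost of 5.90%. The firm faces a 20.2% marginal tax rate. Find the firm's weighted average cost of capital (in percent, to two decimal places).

After-tax cost of debt = 5.9% × (1 − 20.2%) = 4.7082%.
WACC = 0.535 × 8.0000% + 0.022 × 6.9000% + 0.443 × 4.7082% = 6.5175%.

6.52%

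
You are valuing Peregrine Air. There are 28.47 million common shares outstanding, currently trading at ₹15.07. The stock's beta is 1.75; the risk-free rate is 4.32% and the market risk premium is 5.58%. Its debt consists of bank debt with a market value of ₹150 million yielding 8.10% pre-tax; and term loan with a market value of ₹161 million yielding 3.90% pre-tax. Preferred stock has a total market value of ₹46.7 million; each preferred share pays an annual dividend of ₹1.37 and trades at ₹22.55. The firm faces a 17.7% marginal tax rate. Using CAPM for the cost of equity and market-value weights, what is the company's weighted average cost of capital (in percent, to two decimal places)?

9.97%

Cost of equity via CAPM: Re = 4.32% + 1.75 × 5.58% = 14.0850%.
Cost of preferred: Rp = 1.37 / 22.55 = 6.0754%.
Market value of equity E = 15.07 × 28.47m = 429.0429m.
Total capital V = 429.0429 + 46.7 + 150 + 161 = 786.7429.
Equity: weight = 429.0429/786.7429 = 0.5453; cost = 14.085%.
Preferred: weight = 46.7/786.7429 = 0.0594; cost = 6.0754%.
Bank debt: weight = 150/786.7429 = 0.1907; after-tax cost = 8.1% × (1 − 17.7%) = 6.6663%.
Term loan: weight = 161/786.7429 = 0.2046; after-tax cost = 3.9% × (1 − 17.7%) = 3.2097%.
WACC = 0.5453 × 14.0850% + 0.0594 × 6.0754% + 0.1907 × 6.6663% + 0.2046 × 3.2097% = 9.9696%.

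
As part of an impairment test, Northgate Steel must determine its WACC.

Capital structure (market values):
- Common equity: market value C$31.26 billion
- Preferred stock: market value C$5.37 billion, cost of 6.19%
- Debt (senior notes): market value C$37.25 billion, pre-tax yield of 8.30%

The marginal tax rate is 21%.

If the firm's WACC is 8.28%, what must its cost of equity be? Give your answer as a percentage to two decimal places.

Total capital V = 31.26 + 5.37 + 37.25 = 73.88.
Equity weight = 31.26/73.88 = 0.4231.
Preferred weight = 5.37/73.88 = 0.0727.
Senior notes weight = 37.25/73.88 = 0.5042.
Debt contribution = 0.5042 × 8.3% × (1 − 21%) = 3.3060%.
Preferred contribution = 0.0727 × 6.19% = 0.4499%.
Required equity contribution = 8.28% − 3.7559% = 4.5241%.
Re = 4.5241% / 0.4231 = 10.6922%.

10.69%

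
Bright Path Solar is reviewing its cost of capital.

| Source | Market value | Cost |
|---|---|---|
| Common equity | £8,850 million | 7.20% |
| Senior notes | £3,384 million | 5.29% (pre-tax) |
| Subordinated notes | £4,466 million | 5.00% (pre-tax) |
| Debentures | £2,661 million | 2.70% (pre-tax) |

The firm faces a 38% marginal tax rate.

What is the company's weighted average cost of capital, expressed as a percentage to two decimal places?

4.81%

Total capital V = 8850 + 3384 + 4466 + 2661 = 19361.
Equity: weight = 8850/19361 = 0.4571; cost = 7.2%.
Senior notes: weight = 3384/19361 = 0.1748; after-tax cost = 5.29% × (1 − 38%) = 3.2798%.
Subordinated notes: weight = 4466/19361 = 0.2307; after-tax cost = 5% × (1 − 38%) = 3.1000%.
Debentures: weight = 2661/19361 = 0.1374; after-tax cost = 2.7% × (1 − 38%) = 1.6740%.
WACC = 0.4571 × 7.2000% + 0.1748 × 3.2798% + 0.2307 × 3.1000% + 0.1374 × 1.6740% = 4.8096%.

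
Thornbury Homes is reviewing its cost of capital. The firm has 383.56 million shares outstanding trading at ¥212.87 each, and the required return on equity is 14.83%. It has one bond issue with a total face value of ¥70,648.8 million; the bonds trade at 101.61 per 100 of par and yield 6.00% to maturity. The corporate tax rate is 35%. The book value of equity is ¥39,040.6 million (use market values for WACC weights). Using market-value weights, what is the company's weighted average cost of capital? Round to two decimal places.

Market value of equity E = 212.87 × 383.56m = 81648.4172m. Market value of debt D = 70648.8m × 101.61/100 = 71786.24568m.
Total capital V = 81648.4172 + 71786.24568 = 153434.66288.
Equity: weight = 81648.4172/153434.66288 = 0.5321; cost = 14.83%.
Bonds outstanding: weight = 71786.24568/153434.66288 = 0.4679; after-tax cost = 6% × (1 − 35%) = 3.9000%.
WACC = 0.5321 × 14.8300% + 0.4679 × 3.9000% = 9.7163%.

9.72%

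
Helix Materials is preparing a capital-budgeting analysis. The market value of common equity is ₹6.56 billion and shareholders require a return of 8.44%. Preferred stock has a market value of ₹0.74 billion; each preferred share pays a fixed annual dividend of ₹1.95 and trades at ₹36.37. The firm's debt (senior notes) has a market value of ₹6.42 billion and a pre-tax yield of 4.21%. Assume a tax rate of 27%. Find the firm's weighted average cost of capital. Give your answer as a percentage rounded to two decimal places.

Cost of preferred: Rp = 1.95 / 36.37 = 5.3616%.
Total capital V = 6.56 + 0.74 + 6.42 = 13.72.
Equity: weight = 6.56/13.72 = 0.4781; cost = 8.44%.
Preferred: weight = 0.74/13.72 = 0.0539; cost = 5.3616%.
Senior notes: weight = 6.42/13.72 = 0.4679; after-tax cost = 4.21% × (1 − 27%) = 3.0733%.
WACC = 0.4781 × 8.4400% + 0.0539 × 5.3616% + 0.4679 × 3.0733% = 5.7627%.

5.76%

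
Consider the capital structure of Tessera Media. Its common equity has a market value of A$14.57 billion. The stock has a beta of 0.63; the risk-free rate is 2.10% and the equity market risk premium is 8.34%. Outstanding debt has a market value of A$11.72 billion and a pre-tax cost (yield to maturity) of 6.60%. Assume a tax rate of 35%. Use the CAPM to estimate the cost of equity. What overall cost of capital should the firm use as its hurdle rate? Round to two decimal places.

5.99%

Cost of equity via CAPM: Re = 2.1% + 0.63 × 8.34% = 7.3542%.
Total capital V = 14.57 + 11.72 = 26.29.
Equity: weight = 14.57/26.29 = 0.5542; cost = 7.3542%.
Debt: weight = 11.72/26.29 = 0.4458; after-tax cost = 6.6% × (1 − 35%) = 4.2900%.
WACC = 0.5542 × 7.3542% + 0.4458 × 4.2900% = 5.9882%.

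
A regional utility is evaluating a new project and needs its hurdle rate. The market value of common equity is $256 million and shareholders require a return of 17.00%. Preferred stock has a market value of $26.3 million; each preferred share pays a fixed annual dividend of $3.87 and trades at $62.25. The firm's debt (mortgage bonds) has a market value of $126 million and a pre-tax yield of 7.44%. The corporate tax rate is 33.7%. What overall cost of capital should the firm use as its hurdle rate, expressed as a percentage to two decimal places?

Cost of preferred: Rp = 3.87 / 62.25 = 6.2169%.
Total capital V = 256 + 26.3 + 126 = 408.3.
Equity: weight = 256/408.3 = 0.6270; cost = 17%.
Preferred: weight = 26.3/408.3 = 0.0644; cost = 6.2169%.
Mortgage bonds: weight = 126/408.3 = 0.3086; after-tax cost = 7.44% × (1 − 33.7%) = 4.9327%.
WACC = 0.6270 × 17.0000% + 0.0644 × 6.2169% + 0.3086 × 4.9327% = 12.5815%.

12.58%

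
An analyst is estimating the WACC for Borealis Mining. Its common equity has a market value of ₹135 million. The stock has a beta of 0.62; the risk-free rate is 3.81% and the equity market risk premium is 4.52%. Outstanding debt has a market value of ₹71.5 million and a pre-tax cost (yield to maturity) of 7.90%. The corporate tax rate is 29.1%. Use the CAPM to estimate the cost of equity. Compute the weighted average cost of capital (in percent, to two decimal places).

6.26%

Cost of equity via CAPM: Re = 3.81% + 0.62 × 4.52% = 6.6124%.
Total capital V = 135 + 71.5 = 206.5.
Equity: weight = 135/206.5 = 0.6538; cost = 6.6124%.
Debt: weight = 71.5/206.5 = 0.3462; after-tax cost = 7.9% × (1 − 29.1%) = 5.6011%.
WACC = 0.6538 × 6.6124% + 0.3462 × 5.6011% = 6.2622%.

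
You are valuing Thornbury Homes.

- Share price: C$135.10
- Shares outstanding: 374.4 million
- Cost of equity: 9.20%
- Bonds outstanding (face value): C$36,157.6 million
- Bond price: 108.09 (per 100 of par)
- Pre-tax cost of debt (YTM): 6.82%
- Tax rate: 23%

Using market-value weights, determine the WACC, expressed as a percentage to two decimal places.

7.48%

Market value of equity E = 135.1 × 374.4m = 50581.44m. Market value of debt D = 36157.6m × 108.09/100 = 39082.74984m.
Total capital V = 50581.44 + 39082.74984 = 89664.18984.
Equity: weight = 50581.44/89664.18984 = 0.5641; cost = 9.2%.
Bonds outstanding: weight = 39082.74984/89664.18984 = 0.4359; after-tax cost = 6.82% × (1 − 23%) = 5.2514%.
WACC = 0.5641 × 9.2000% + 0.4359 × 5.2514% = 7.4789%.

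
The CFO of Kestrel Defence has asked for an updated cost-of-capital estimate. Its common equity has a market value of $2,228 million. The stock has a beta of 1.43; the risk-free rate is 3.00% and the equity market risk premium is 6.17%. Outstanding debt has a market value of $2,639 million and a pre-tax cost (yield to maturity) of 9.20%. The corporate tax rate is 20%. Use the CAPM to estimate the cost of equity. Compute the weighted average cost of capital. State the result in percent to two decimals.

Cost of equity via CAPM: Re = 3.0% + 1.43 × 6.17% = 11.8231%.
Total capital V = 2228 + 2639 = 4867.
Equity: weight = 2228/4867 = 0.4578; cost = 11.8231%.
Debt: weight = 2639/4867 = 0.5422; after-tax cost = 9.2% × (1 − 20%) = 7.3600%.
WACC = 0.4578 × 11.8231% + 0.5422 × 7.3600% = 9.4031%.

9.40%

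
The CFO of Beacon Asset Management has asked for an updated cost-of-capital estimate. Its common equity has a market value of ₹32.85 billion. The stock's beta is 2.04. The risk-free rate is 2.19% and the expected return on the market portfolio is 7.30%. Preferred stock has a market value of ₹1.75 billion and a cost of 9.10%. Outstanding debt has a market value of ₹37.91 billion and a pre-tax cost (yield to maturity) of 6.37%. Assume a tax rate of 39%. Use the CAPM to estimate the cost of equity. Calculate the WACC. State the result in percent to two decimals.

Market risk premium = 7.3% − 2.19% = 5.11%.
Cost of equity via CAPM: Re = 2.19% + 2.04 × 5.11% = 12.6144%.
Total capital V = 32.85 + 1.75 + 37.91 = 72.51.
Equity: weight = 32.85/72.51 = 0.4530; cost = 12.6144%.
Preferred: weight = 1.75/72.51 = 0.0241; cost = 9.1%.
Debt: weight = 37.91/72.51 = 0.5228; after-tax cost = 6.37% × (1 − 39%) = 3.8857%.
WACC = 0.4530 × 12.6144% + 0.0241 × 9.1000% + 0.5228 × 3.8857% = 7.9660%.

7.97%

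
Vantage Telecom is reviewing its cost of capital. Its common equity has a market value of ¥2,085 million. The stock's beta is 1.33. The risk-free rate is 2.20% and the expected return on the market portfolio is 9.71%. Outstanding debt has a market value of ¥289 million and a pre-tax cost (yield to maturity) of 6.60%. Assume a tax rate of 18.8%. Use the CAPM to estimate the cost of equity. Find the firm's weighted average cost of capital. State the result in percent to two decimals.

Market risk premium = 9.71% − 2.2% = 7.51%.
Cost of equity via CAPM: Re = 2.2% + 1.33 × 7.51% = 12.1883%.
Total capital V = 2085 + 289 = 2374.
Equity: weight = 2085/2374 = 0.8783; cost = 12.1883%.
Debt: weight = 289/2374 = 0.1217; after-tax cost = 6.6% × (1 − 18.8%) = 5.3592%.
WACC = 0.8783 × 12.1883% + 0.1217 × 5.3592% = 11.3570%.

11.36%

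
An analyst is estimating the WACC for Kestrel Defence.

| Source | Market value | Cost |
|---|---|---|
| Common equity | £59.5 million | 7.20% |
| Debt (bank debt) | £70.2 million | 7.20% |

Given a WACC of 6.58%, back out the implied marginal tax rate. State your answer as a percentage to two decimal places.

Total capital V = 59.5 + 70.2 = 129.7.
Equity weight = 59.5/129.7 = 0.4588.
Bank debt weight = 70.2/129.7 = 0.5412.
Equity contribution = 0.4588 × 7.2% = 3.3030%.
Debt contribution must be 6.58% − 3.3030% = 3.2770%.
0.5412 × 7.2% × (1 − T) = 3.2770%  ⇒  (1 − T) = 0.8409.
T = 15.9097%.

15.91%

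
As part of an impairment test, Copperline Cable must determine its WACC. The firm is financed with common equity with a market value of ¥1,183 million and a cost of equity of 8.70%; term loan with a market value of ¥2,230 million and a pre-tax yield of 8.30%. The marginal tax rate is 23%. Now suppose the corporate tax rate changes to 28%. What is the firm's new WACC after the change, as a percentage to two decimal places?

After the change:
Total capital V = 1183 + 2230 = 3413.
Equity: weight = 1183/3413 = 0.3466; cost = 8.7%.
Term loan: weight = 2230/3413 = 0.6534; after-tax cost = 8.3% × (1 − 28%) = 5.9760%.
WACC = 0.3466 × 8.7000% + 0.6534 × 5.9760% = 6.9202%.

6.92%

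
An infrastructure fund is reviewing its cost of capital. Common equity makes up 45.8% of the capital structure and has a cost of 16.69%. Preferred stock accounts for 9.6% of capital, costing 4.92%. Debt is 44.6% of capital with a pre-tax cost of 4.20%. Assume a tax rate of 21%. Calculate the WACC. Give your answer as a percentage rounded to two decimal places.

After-tax cost of debt = 4.2% × (1 − 21%) = 3.3180%.
WACC = 0.458 × 16.6900% + 0.096 × 4.9200% + 0.446 × 3.3180% = 9.5962%.

9.60%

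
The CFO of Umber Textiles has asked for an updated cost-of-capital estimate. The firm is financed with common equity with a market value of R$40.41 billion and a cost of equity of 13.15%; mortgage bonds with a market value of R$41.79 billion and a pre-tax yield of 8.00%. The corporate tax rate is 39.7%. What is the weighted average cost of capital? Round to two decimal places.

8.92%

Total capital V = 40.41 + 41.79 = 82.2.
Equity: weight = 40.41/82.2 = 0.4916; cost = 13.15%.
Mortgage bonds: weight = 41.79/82.2 = 0.5084; after-tax cost = 8% × (1 − 39.7%) = 4.8240%.
WACC = 0.4916 × 13.1500% + 0.5084 × 4.8240% = 8.9171%.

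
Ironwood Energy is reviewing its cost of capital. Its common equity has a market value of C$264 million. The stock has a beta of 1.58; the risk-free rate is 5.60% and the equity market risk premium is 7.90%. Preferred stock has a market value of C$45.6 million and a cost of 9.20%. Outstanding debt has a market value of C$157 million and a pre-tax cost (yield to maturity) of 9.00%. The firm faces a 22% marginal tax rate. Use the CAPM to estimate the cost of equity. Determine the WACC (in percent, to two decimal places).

13.49%

Cost of equity via CAPM: Re = 5.6% + 1.58 × 7.9% = 18.0820%.
Total capital V = 264 + 45.6 + 157 = 466.6.
Equity: weight = 264/466.6 = 0.5658; cost = 18.082%.
Preferred: weight = 45.6/466.6 = 0.0977; cost = 9.2%.
Debt: weight = 157/466.6 = 0.3365; after-tax cost = 9% × (1 − 22%) = 7.0200%.
WACC = 0.5658 × 18.0820% + 0.0977 × 9.2000% + 0.3365 × 7.0200% = 13.4919%.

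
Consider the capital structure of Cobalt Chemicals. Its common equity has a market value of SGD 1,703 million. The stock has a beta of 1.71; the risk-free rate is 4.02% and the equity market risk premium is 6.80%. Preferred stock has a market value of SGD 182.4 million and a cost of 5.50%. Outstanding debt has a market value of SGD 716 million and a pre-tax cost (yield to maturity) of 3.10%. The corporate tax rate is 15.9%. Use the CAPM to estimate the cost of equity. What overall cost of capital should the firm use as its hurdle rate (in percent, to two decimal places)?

Cost of equity via CAPM: Re = 4.02% + 1.71 × 6.8% = 15.6480%.
Total capital V = 1703 + 182.4 + 716 = 2601.4.
Equity: weight = 1703/2601.4 = 0.6546; cost = 15.648%.
Preferred: weight = 182.4/2601.4 = 0.0701; cost = 5.5%.
Debt: weight = 716/2601.4 = 0.2752; after-tax cost = 3.1% × (1 − 15.9%) = 2.6071%.
WACC = 0.6546 × 15.6480% + 0.0701 × 5.5000% + 0.2752 × 2.6071% = 11.3471%.

11.35%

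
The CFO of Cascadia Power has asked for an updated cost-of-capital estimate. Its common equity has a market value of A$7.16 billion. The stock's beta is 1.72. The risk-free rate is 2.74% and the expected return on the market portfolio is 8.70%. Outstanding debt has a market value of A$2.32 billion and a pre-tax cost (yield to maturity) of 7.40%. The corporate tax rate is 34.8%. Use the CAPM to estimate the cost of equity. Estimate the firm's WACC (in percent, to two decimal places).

10.99%

Market risk premium = 8.7% − 2.74% = 5.96%.
Cost of equity via CAPM: Re = 2.74% + 1.72 × 5.96% = 12.9912%.
Total capital V = 7.16 + 2.32 = 9.48.
Equity: weight = 7.16/9.48 = 0.7553; cost = 12.9912%.
Debt: weight = 2.32/9.48 = 0.2447; after-tax cost = 7.4% × (1 − 34.8%) = 4.8248%.
WACC = 0.7553 × 12.9912% + 0.2447 × 4.8248% = 10.9927%.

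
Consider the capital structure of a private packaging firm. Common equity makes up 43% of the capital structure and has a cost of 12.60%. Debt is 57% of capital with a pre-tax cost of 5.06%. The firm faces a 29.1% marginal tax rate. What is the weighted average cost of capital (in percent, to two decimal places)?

7.46%

After-tax cost of debt = 5.06% × (1 − 29.1%) = 3.5875%.
WACC = 0.430 × 12.6000% + 0.570 × 3.5875% = 7.4629%.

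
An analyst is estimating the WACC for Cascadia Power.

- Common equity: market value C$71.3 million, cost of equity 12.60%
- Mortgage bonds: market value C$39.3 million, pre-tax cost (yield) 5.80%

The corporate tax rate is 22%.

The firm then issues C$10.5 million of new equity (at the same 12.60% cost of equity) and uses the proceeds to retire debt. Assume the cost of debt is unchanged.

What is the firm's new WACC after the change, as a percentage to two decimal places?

After the change:
Total capital V = 81.8 + 28.8 = 110.6.
Equity: weight = 81.8/110.6 = 0.7396; cost = 12.6%.
Mortgage bonds: weight = 28.8/110.6 = 0.2604; after-tax cost = 5.8% × (1 − 22%) = 4.5240%.
WACC = 0.7396 × 12.6000% + 0.2604 × 4.5240% = 10.4970%.

10.50%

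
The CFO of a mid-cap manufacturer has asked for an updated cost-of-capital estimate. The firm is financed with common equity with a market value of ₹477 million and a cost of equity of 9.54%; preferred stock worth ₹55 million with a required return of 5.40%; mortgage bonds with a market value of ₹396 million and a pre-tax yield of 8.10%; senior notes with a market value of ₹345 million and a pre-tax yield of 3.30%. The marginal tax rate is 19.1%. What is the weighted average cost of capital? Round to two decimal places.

6.57%

Total capital V = 477 + 55 + 396 + 345 = 1273.
Equity: weight = 477/1273 = 0.3747; cost = 9.54%.
Preferred: weight = 55/1273 = 0.0432; cost = 5.4%.
Mortgage bonds: weight = 396/1273 = 0.3111; after-tax cost = 8.1% × (1 − 19.1%) = 6.5529%.
Senior notes: weight = 345/1273 = 0.2710; after-tax cost = 3.3% × (1 − 19.1%) = 2.6697%.
WACC = 0.3747 × 9.5400% + 0.0432 × 5.4000% + 0.3111 × 6.5529% + 0.2710 × 2.6697% = 6.5700%.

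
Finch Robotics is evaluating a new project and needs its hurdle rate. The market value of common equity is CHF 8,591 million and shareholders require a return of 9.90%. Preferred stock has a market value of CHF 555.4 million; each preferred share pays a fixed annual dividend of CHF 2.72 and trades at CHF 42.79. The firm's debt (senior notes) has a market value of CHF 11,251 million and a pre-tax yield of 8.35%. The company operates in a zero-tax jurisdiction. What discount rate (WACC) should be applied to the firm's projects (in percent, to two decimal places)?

8.95%

Cost of preferred: Rp = 2.72 / 42.79 = 6.3566%.
Total capital V = 8591 + 555.4 + 11251 = 20397.4.
Equity: weight = 8591/20397.4 = 0.4212; cost = 9.9%.
Preferred: weight = 555.4/20397.4 = 0.0272; cost = 6.3566%.
Senior notes: weight = 11251/20397.4 = 0.5516; after-tax cost = 8.35% × (1 − 0%) = 8.3500%.
WACC = 0.4212 × 9.9000% + 0.0272 × 6.3566% + 0.5516 × 8.3500% = 8.9486%.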